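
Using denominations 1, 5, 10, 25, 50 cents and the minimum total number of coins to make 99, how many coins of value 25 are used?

1

Greedy: take as many of the largest coin as possible, then repeat with the remainder.
99 − 1×50→49 − 1×25→24 − 2×10→4 − 4×1→0
Count of 25: 1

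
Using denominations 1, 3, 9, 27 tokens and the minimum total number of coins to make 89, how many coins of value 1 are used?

89 − 3×27→8 − 2×3→2 − 2×1→0
Count of 1: 2

2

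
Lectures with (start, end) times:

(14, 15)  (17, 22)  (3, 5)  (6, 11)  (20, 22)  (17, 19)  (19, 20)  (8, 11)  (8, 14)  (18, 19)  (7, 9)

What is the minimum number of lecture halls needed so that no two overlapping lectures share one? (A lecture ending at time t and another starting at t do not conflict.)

4

Count concurrent intervals with a sweep; the peak is the room count.
starts: [3, 6, 7, 8, 8, 14, 17, 17, 18, 19, 20]
ends:   [5, 9, 11, 11, 14, 15, 19, 19, 20, 22, 22]
s3→1 e5→0 s6→1 s7→2 s8→3 s8→4  — peak 4.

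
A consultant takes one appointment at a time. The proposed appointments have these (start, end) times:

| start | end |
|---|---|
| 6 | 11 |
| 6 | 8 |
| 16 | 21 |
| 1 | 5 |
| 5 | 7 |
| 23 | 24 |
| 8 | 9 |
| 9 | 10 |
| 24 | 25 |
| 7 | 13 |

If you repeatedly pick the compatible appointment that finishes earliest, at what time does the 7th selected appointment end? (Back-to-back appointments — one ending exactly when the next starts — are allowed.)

25

Sorted by end: (1,5)  (5,7)  (6,8)  (8,9)  (9,10)  (6,11)  (7,13)  (16,21)  (23,24)  (24,25)
take (1,5); take (5,7); take (8,9); take (9,10); take (16,21); take (23,24); take (24,25).
Selected: (1,5) (5,7) (8,9) (9,10) (16,21) (23,24) (24,25)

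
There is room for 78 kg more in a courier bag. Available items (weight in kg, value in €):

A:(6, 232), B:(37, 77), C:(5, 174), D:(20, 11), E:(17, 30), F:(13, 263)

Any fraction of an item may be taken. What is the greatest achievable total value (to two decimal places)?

Sort by value per unit weight and fill in that order.
Order: A (232/6=38.67) > C (174/5=34.80) > F (263/13=20.23) > B (77/37=2.08) > E (30/17=1.76) > D (11/20=0.55)
Fill: take A (6 @ 232) → take C (5 @ 174) → take F (13 @ 263) → take B (37 @ 77) → take E (17 @ 30); 78/78 used.
Total value = 776.00

776.00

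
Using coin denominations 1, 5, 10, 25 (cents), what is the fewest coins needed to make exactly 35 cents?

Use the largest denomination that fits, subtract, and repeat.
35 − 1×25→10 − 1×10→0
Total coins = 1 + 1 = 2

2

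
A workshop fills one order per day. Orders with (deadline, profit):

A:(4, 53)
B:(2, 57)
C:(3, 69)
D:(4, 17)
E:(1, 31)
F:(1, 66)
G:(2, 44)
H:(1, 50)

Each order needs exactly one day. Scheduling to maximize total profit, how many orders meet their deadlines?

4

Sort by profit descending; place each in the latest free slot ≤ its deadline.
Profit order: C=69 F=66 B=57 A=53 H=50 G=44 E=31 D=17
Assign: C→slot 3, F→slot 1, B→slot 2, A→slot 4, H skipped, G skipped, E skipped, D skipped.
Slots: [1:F] [2:B] [3:C] [4:A]
4 of 8 scheduled.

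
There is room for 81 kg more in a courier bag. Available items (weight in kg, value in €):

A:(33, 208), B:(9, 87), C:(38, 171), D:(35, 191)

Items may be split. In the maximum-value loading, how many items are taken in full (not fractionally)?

Ratios (sorted): B 9.67, A 6.30, D 5.46, C 4.50
take B (9 @ 87); take A (33 @ 208); take D (35 @ 191); take 4/38 of C → 18.00. Capacity used 81/81.
3 item(s) taken whole; one partial (take 4/38 of C).

3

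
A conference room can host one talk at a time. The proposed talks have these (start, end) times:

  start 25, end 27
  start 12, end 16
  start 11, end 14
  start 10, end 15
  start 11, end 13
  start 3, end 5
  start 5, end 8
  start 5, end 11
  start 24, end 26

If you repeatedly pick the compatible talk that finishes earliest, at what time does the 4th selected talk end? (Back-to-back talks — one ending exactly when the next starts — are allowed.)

Order by finish time; keep every interval that doesn't clash with the previous kept one.
By end time: (3,5), (5,8), (5,11), (11,13), (11,14), (10,15), (12,16), (24,26), (25,27).
Pick (3,5); next start ≥ 5 → (5,8); next start ≥ 8 → (11,13); next start ≥ 13 → (24,26).
Selected: (3,5) (5,8) (11,13) (24,26)

26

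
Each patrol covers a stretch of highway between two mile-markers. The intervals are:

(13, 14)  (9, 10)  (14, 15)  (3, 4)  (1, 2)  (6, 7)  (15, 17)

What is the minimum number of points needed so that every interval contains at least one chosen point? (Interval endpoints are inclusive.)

Sort by right endpoint; whenever an interval is uncovered, place a point at its right end.
By right end: [1,2]  [3,4]  [6,7]  [9,10]  [13,14]  [14,15]  [15,17]
[1,2] uncovered → point at 2; [3,4] uncovered → point at 4; [6,7] uncovered → point at 7; [9,10] uncovered → point at 10; [13,14] uncovered → point at 14; [15,17] uncovered → point at 17.
Points: 2, 4, 7, 10, 14, 17 (6 total).

6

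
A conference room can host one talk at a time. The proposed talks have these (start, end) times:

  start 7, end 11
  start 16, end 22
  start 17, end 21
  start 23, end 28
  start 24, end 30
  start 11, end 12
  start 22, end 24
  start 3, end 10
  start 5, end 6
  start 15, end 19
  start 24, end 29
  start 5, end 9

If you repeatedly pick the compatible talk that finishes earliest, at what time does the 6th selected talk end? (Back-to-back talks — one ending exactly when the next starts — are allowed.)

Greedy by earliest finish: after sorting by end time, pick each interval compatible with the last pick.
Sorted by end: (5,6)  (5,9)  (3,10)  (7,11)  (11,12)  (15,19)  (17,21)  (16,22)  (22,24)  (23,28)  (24,29)  (24,30)
take (5,6); take (7,11); take (11,12); take (15,19); take (22,24); take (24,29).
Selected: (5,6) (7,11) (11,12) (15,19) (22,24) (24,29)

29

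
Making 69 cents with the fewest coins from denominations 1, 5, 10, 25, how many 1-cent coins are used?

69 = 2×25 + 1×10 + 1×5 + 4×1
Count of 1: 4

4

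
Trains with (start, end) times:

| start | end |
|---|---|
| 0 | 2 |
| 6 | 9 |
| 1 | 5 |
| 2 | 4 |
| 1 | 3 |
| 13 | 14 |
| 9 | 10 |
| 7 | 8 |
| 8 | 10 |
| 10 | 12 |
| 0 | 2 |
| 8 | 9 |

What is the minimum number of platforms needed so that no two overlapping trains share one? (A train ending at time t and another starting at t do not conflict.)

4

The answer is the maximum number of intervals overlapping at any instant.
starts: [0, 0, 1, 1, 2, 6, 7, 8, 8, 9, 10, 13]
ends:   [2, 2, 3, 4, 5, 8, 9, 9, 10, 10, 12, 14]
s0→1 s0→2 s1→3 s1→4  — peak 4.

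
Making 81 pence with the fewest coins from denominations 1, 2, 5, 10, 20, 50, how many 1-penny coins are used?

1

Greedy: take as many of the largest coin as possible, then repeat with the remainder.
81 = 1×50 + 1×20 + 1×10 + 1×1
Count of 1: 1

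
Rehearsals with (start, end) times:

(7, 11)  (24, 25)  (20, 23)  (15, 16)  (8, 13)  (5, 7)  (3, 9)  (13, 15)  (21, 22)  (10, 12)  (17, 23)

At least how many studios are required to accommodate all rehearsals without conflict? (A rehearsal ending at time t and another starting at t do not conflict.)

3

The answer is the maximum number of intervals overlapping at any instant.
Events (time:±→running): 3:+→1 5:+→2 7:-→1 7:+→2 8:+→3 … peak 3.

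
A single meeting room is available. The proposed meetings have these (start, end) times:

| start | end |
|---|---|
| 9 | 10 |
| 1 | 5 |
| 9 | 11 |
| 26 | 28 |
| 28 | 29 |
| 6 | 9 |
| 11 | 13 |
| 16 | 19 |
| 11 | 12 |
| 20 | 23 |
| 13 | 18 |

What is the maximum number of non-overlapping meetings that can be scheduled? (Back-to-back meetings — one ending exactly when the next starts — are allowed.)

8

Order by finish time; keep every interval that doesn't clash with the previous kept one.
Sorted by end: (1,5)  (6,9)  (9,10)  (9,11)  (11,12)  (11,13)  (13,18)  (16,19)  (20,23)  (26,28)  (28,29)
take (1,5); take (6,9); take (9,10); take (11,12); take (13,18); take (20,23); take (26,28); take (28,29).
Selected 8 meetings.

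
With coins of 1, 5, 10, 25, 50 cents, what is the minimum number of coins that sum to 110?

Greedy: take as many of the largest coin as possible, then repeat with the remainder.
110 = 2×50 + 1×10
Total coins = 2 + 1 = 3

3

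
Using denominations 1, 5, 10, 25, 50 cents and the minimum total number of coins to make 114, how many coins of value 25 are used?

114 − 2×50→14 − 1×10→4 − 4×1→0
Count of 25: 0

0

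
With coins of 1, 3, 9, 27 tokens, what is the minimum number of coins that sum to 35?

Use the largest denomination that fits, subtract, and repeat.
35 − 1×27→8 − 2×3→2 − 2×1→0
Total coins = 1 + 2 + 2 = 5

5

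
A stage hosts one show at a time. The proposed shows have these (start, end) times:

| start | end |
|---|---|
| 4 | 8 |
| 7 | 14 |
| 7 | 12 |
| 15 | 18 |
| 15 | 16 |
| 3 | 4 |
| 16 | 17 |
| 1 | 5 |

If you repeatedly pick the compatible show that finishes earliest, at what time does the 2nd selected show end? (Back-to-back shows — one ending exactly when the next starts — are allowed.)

8

Sorted by end: (3,4)  (1,5)  (4,8)  (7,12)  (7,14)  (15,16)  (16,17)  (15,18)
take (3,4); skip (1,5); take (4,8); take (15,16); take (16,17); skip (15,18).
Selected: (3,4) (4,8) (15,16) (16,17)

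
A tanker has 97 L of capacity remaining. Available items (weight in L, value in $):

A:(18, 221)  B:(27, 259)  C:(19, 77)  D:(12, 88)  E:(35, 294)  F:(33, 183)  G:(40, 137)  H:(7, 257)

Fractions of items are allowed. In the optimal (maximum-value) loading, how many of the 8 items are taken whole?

4

Ratios (sorted): H 36.71, A 12.28, B 9.59, E 8.40, D 7.33, F 5.55, C 4.05, G 3.42
take H (7 @ 257); take A (18 @ 221); take B (27 @ 259); take E (35 @ 294); take 10/12 of D → 73.33. Capacity used 97/97.
4 item(s) taken whole; one partial (take 10/12 of D).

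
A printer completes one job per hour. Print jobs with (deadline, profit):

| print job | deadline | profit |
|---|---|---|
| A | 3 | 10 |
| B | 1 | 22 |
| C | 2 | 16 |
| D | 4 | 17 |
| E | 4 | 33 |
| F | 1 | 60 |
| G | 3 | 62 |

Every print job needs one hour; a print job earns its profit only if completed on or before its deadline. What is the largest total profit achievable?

172

By profit: G(d3,62), F(d1,60), E(d4,33), B(d1,22), D(d4,17), C(d2,16), A(d3,10)
G→slot 3; F→slot 1; E→slot 4; B skipped; D→slot 2; C skipped; A skipped.
Profit = 60 + 17 + 62 + 33 = 172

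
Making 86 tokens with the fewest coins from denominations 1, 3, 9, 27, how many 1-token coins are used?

2

Use the largest denomination that fits, subtract, and repeat.
86 = 3×27 + 1×3 + 2×1
Count of 1: 2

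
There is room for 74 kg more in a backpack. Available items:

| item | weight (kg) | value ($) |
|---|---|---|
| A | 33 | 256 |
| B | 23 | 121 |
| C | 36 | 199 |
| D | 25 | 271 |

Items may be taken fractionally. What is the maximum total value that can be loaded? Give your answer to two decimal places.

615.44

Greedy by value/weight ratio, highest first.
Order: D (271/25=10.84) > A (256/33=7.76) > C (199/36=5.53) > B (121/23=5.26)
Fill: take D (25 @ 271) → take A (33 @ 256) → take 16/36 of C → 88.44; 74/74 used.
Total value = 615.44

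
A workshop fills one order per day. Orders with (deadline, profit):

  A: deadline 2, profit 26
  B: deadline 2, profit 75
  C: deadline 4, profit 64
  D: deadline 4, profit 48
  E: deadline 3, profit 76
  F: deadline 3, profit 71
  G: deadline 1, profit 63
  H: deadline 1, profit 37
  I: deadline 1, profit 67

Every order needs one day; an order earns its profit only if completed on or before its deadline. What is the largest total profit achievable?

Sort by profit descending; place each in the latest free slot ≤ its deadline.
Profit order: E=76 B=75 F=71 I=67 C=64 G=63 D=48 H=37 A=26
Assign: E→slot 3, B→slot 2, F→slot 1, I skipped, C→slot 4, G skipped, D skipped, H skipped, A skipped.
Slots: [1:F] [2:B] [3:E] [4:C]
Profit = 71 + 75 + 76 + 64 = 286

286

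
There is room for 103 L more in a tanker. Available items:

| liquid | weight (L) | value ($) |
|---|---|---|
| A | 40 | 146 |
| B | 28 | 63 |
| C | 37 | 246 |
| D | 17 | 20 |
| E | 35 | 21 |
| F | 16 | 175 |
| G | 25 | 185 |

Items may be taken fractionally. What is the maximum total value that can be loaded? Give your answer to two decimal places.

697.25

Greedy by value/weight ratio, highest first.
Order: F (175/16=10.94) > G (185/25=7.40) > C (246/37=6.65) > A (146/40=3.65) > B (63/28=2.25) > D (20/17=1.18) > E (21/35=0.60)
Fill: take F (16 @ 175) → take G (25 @ 185) → take C (37 @ 246) → take 25/40 of A → 91.25; 103/103 used.
Total value = 697.25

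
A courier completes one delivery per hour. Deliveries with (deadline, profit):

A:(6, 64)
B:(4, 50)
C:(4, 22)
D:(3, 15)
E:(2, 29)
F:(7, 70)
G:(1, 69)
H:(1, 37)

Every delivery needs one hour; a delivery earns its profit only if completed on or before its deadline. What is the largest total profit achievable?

Sort by profit descending; place each in the latest free slot ≤ its deadline.
Profit order: F=70 G=69 A=64 B=50 H=37 E=29 C=22 D=15
Assign: F→slot 7, G→slot 1, A→slot 6, B→slot 4, H skipped, E→slot 2, C→slot 3, D skipped.
Slots: [1:G] [2:E] [3:C] [4:B] [6:A] [7:F]
Profit = 69 + 29 + 22 + 50 + 64 + 70 = 304

304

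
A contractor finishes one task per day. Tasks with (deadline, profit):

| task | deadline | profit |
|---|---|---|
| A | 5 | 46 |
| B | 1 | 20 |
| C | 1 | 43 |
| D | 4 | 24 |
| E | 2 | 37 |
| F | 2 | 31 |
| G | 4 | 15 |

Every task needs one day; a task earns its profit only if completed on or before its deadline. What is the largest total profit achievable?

Profit order: A=46 C=43 E=37 F=31 D=24 B=20 G=15
Assign: A→slot 5, C→slot 1, E→slot 2, F skipped, D→slot 4, B skipped, G→slot 3.
Slots: [1:C] [2:E] [3:G] [4:D] [5:A]
Profit = 43 + 37 + 15 + 24 + 46 = 165

165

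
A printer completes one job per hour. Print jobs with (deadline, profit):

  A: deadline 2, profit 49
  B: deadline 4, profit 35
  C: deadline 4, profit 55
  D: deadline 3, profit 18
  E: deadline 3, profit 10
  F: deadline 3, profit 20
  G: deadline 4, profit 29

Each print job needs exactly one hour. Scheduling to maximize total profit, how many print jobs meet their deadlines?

4

Sort by profit descending; place each in the latest free slot ≤ its deadline.
By profit: C(d4,55), A(d2,49), B(d4,35), G(d4,29), F(d3,20), D(d3,18), E(d3,10)
C→slot 4; A→slot 2; B→slot 3; G→slot 1; F skipped; D skipped; E skipped.
4 of 7 scheduled.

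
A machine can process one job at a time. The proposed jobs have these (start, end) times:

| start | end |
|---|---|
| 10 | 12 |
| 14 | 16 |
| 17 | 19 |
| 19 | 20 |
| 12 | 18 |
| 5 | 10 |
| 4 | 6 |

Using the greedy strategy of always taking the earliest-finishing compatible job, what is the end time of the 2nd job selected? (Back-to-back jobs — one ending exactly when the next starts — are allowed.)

12

Order by finish time; keep every interval that doesn't clash with the previous kept one.
Sorted by end: (4,6)  (5,10)  (10,12)  (14,16)  (12,18)  (17,19)  (19,20)
take (4,6); skip (5,10); take (10,12); take (14,16); skip (12,18); take (17,19); take (19,20).
Selected: (4,6) (10,12) (14,16) (17,19) (19,20)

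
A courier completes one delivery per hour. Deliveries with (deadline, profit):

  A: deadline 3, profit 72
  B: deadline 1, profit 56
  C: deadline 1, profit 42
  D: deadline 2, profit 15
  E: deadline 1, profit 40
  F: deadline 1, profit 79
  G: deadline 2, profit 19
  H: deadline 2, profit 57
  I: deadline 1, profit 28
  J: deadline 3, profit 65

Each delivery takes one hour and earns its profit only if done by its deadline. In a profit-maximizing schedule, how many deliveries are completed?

3

Profit order: F=79 A=72 J=65 H=57 B=56 C=42 E=40 I=28 G=19 D=15
Assign: F→slot 1, A→slot 3, J→slot 2, H skipped, B skipped, C skipped, E skipped, I skipped, G skipped, D skipped.
Slots: [1:F] [2:J] [3:A]
3 of 10 scheduled.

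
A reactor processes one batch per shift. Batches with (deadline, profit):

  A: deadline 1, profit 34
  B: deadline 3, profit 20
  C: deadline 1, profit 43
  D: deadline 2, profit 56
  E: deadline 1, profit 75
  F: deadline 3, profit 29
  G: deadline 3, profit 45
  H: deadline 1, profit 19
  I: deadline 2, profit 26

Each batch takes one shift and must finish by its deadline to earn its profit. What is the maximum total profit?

176

Take jobs in profit order; each goes to the latest open slot no later than its deadline.
Profit order: E=75 D=56 G=45 C=43 A=34 F=29 I=26 B=20 H=19
Assign: E→slot 1, D→slot 2, G→slot 3, C skipped, A skipped, F skipped, I skipped, B skipped, H skipped.
Slots: [1:E] [2:D] [3:G]
Profit = 75 + 56 + 45 = 176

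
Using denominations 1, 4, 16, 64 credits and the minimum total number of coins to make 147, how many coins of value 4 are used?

0

Greedy: take as many of the largest coin as possible, then repeat with the remainder.
147 − 2×64→19 − 1×16→3 − 3×1→0
Count of 4: 0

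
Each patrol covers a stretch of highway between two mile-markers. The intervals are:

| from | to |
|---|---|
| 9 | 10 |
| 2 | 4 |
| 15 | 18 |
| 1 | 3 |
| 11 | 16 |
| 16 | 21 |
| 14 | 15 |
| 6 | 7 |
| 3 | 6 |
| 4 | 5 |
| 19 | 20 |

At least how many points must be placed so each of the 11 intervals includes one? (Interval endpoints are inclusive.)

6

Sort by right endpoint; whenever an interval is uncovered, place a point at its right end.
By right end: [1,3]  [2,4]  [4,5]  [3,6]  [6,7]  [9,10]  [14,15]  [11,16]  [15,18]  [19,20]  [16,21]
[1,3] uncovered → point at 3; [4,5] uncovered → point at 5; [6,7] uncovered → point at 7; [9,10] uncovered → point at 10; [14,15] uncovered → point at 15; [19,20] uncovered → point at 20.
Points: 3, 5, 7, 10, 15, 20 (6 total).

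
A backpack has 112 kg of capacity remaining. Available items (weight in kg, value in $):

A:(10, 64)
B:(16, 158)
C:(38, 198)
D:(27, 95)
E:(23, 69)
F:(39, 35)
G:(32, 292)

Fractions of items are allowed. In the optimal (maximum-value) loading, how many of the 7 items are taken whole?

Ratios (sorted): B 9.88, G 9.12, A 6.40, C 5.21, D 3.52, E 3.00, F 0.90
take B (16 @ 158); take G (32 @ 292); take A (10 @ 64); take C (38 @ 198); take 16/27 of D → 56.30. Capacity used 112/112.
4 item(s) taken whole; one partial (take 16/27 of D).

4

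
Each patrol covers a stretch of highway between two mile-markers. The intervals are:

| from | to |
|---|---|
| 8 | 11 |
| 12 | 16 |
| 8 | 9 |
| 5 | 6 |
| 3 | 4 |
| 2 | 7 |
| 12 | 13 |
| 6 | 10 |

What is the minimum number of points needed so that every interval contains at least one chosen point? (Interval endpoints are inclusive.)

By right end: [3,4]  [5,6]  [2,7]  [8,9]  [6,10]  [8,11]  [12,13]  [12,16]
[3,4] uncovered → point at 4; [5,6] uncovered → point at 6; [8,9] uncovered → point at 9; [12,13] uncovered → point at 13.
Points: 4, 6, 9, 13 (4 total).

4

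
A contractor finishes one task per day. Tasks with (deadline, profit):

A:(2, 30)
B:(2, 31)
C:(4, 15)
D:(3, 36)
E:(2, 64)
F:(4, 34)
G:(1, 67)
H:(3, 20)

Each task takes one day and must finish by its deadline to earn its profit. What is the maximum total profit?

Take jobs in profit order; each goes to the latest open slot no later than its deadline.
Profit order: G=67 E=64 D=36 F=34 B=31 A=30 H=20 C=15
Assign: G→slot 1, E→slot 2, D→slot 3, F→slot 4, B skipped, A skipped, H skipped, C skipped.
Slots: [1:G] [2:E] [3:D] [4:F]
Profit = 67 + 64 + 36 + 34 = 201

201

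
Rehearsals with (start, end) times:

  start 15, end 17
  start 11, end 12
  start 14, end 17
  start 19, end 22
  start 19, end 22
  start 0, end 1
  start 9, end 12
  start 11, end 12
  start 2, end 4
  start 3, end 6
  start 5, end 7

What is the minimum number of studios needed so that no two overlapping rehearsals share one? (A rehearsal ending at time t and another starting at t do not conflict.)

The answer is the maximum number of intervals overlapping at any instant.
starts: [0, 2, 3, 5, 9, 11, 11, 14, 15, 19, 19]
ends:   [1, 4, 6, 7, 12, 12, 12, 17, 17, 22, 22]
s0→1 e1→0 s2→1 s3→2 e4→1 s5→2 e6→1 e7→0 s9→1 s11→2 s11→3  — peak 3.

3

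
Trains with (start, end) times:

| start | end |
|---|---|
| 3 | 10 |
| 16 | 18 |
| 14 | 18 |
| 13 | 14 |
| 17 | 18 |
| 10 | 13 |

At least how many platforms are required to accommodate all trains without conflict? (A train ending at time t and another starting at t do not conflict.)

3

Events (time:±→running): 3:+→1 10:-→0 10:+→1 13:-→0 13:+→1 14:-→0 14:+→1 16:+→2 17:+→3 … peak 3.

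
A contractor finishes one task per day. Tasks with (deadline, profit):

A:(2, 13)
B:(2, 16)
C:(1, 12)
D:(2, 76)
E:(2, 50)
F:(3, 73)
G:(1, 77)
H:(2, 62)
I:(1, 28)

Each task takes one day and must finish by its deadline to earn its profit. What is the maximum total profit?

226

Profit order: G=77 D=76 F=73 H=62 E=50 I=28 B=16 A=13 C=12
Assign: G→slot 1, D→slot 2, F→slot 3, H skipped, E skipped, I skipped, B skipped, A skipped, C skipped.
Slots: [1:G] [2:D] [3:F]
Profit = 77 + 76 + 73 = 226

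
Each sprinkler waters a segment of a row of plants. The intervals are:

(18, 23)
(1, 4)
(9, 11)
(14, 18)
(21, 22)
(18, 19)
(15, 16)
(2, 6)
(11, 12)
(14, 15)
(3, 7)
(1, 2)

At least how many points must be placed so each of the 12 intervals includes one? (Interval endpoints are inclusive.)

6

Sort by right endpoint; whenever an interval is uncovered, place a point at its right end.
Sorted: [1,2] [1,4] [2,6] [3,7] [9,11] [11,12] [14,15] [15,16] [14,18] [18,19] [21,22] [18,23]
{[1,2],[1,4],[2,6]} hit by 2; {[3,7]} hit by 7; {[9,11],[11,12]} hit by 11; {[14,15],[15,16],[14,18]} hit by 15; {[18,19]} hit by 19; {[21,22],[18,23]} hit by 22.
Points: 2, 7, 11, 15, 19, 22 (6 total).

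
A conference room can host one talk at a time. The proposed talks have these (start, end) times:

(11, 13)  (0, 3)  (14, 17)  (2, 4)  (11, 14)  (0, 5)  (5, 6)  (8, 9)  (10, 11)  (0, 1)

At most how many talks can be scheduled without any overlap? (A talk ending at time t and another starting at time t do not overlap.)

7

Order by finish time; keep every interval that doesn't clash with the previous kept one.
Sorted by end: (0,1)  (0,3)  (2,4)  (0,5)  (5,6)  (8,9)  (10,11)  (11,13)  (11,14)  (14,17)
take (0,1); skip (0,3); take (2,4); skip (0,5); take (5,6); take (8,9); take (10,11); take (11,13); skip (11,14); take (14,17).
Selected 7 talks.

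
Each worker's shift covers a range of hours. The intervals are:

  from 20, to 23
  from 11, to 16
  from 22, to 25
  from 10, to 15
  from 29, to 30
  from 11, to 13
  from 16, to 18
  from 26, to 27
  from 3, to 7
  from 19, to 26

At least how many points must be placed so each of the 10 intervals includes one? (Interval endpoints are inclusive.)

Process intervals by earliest right end; each time one isn't hit yet, stab at its right endpoint.
By right end: [3,7]  [11,13]  [10,15]  [11,16]  [16,18]  [20,23]  [22,25]  [19,26]  [26,27]  [29,30]
[3,7] uncovered → point at 7; [11,13] uncovered → point at 13; [16,18] uncovered → point at 18; [20,23] uncovered → point at 23; [26,27] uncovered → point at 27; [29,30] uncovered → point at 30.
Points: 7, 13, 18, 23, 27, 30 (6 total).

6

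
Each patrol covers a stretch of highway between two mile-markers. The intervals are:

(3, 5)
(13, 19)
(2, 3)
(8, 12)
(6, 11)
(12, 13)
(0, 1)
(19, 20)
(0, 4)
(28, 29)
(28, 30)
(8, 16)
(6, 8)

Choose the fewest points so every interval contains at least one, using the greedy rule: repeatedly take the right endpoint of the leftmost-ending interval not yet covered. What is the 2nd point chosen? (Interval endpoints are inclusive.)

3

Sorted: [0,1] [2,3] [0,4] [3,5] [6,8] [6,11] [8,12] [12,13] [8,16] [13,19] [19,20] [28,29] [28,30]
{[0,1]} hit by 1; {[2,3],[0,4],[3,5]} hit by 3; {[6,8],[6,11],[8,12]} hit by 8; {[12,13],[8,16],[13,19]} hit by 13; {[19,20]} hit by 20; {[28,29],[28,30]} hit by 29.
Points: 1, 3, 8, 13, 20, 29 (6 total).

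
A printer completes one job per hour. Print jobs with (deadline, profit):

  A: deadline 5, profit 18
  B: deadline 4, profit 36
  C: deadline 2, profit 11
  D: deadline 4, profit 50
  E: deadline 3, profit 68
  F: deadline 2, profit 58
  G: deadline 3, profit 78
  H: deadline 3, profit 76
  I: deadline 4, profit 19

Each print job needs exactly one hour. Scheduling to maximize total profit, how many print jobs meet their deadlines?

By profit: G(d3,78), H(d3,76), E(d3,68), F(d2,58), D(d4,50), B(d4,36), I(d4,19), A(d5,18), C(d2,11)
G→slot 3; H→slot 2; E→slot 1; F skipped; D→slot 4; B skipped; I skipped; A→slot 5; C skipped.
5 of 9 scheduled.

5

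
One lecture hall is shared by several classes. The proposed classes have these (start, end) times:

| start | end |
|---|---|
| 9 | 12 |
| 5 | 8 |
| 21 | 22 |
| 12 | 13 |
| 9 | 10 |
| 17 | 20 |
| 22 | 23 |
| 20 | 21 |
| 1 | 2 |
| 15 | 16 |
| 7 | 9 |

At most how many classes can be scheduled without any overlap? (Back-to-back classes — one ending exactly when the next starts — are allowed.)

Greedy by earliest finish: after sorting by end time, pick each interval compatible with the last pick.
By end time: (1,2), (5,8), (7,9), (9,10), (9,12), (12,13), (15,16), (17,20), (20,21), (21,22), (22,23).
Pick (1,2); next start ≥ 2 → (5,8); next start ≥ 8 → (9,10); next start ≥ 10 → (12,13); next start ≥ 13 → (15,16); next start ≥ 16 → (17,20); next start ≥ 20 → (20,21); next start ≥ 21 → (21,22); next start ≥ 22 → (22,23).
Selected 9 classes.

9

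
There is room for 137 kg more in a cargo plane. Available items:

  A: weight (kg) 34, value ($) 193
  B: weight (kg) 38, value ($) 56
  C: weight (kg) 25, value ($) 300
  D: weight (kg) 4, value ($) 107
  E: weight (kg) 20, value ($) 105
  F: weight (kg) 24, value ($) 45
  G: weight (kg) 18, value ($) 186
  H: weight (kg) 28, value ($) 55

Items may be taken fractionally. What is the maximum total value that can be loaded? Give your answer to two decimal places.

961.00

Order: D (107/4=26.75) > C (300/25=12.00) > G (186/18=10.33) > A (193/34=5.68) > E (105/20=5.25) > H (55/28=1.96) > F (45/24=1.88) > B (56/38=1.47)
Fill: take D (4 @ 107) → take C (25 @ 300) → take G (18 @ 186) → take A (34 @ 193) → take E (20 @ 105) → take H (28 @ 55) → take 8/24 of F → 15.00; 137/137 used.
Total value = 961.00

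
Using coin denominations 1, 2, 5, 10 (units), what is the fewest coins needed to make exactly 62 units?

62 = 6×10 + 1×2
Total coins = 6 + 1 = 7

7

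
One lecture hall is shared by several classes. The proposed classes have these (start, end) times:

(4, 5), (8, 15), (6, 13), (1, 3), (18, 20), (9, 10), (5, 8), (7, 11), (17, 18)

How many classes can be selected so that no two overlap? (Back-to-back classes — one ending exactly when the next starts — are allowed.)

Sort by end time and greedily take each interval whose start is ≥ the last chosen end.
Sorted by end: (1,3)  (4,5)  (5,8)  (9,10)  (7,11)  (6,13)  (8,15)  (17,18)  (18,20)
take (1,3); take (4,5); take (5,8); take (9,10); take (17,18); take (18,20).
Selected 6 classes.

6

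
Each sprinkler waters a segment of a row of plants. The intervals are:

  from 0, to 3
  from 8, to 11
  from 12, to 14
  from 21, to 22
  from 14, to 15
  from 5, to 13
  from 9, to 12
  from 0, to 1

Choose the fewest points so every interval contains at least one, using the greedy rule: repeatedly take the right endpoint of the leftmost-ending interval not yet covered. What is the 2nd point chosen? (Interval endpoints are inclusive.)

11

Process intervals by earliest right end; each time one isn't hit yet, stab at its right endpoint.
By right end: [0,1]  [0,3]  [8,11]  [9,12]  [5,13]  [12,14]  [14,15]  [21,22]
[0,1] uncovered → point at 1; [8,11] uncovered → point at 11; [12,14] uncovered → point at 14; [21,22] uncovered → point at 22.
Points: 1, 11, 14, 22 (4 total).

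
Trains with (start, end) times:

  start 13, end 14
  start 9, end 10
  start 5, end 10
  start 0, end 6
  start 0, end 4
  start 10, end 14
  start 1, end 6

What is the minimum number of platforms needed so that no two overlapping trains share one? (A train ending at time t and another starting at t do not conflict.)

Count concurrent intervals with a sweep; the peak is the room count.
starts: [0, 0, 1, 5, 9, 10, 13]
ends:   [4, 6, 6, 10, 10, 14, 14]
s0→1 s0→2 s1→3  — peak 3.

3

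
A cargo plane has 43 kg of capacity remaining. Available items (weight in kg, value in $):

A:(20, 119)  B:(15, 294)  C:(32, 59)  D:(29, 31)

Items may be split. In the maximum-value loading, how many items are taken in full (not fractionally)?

Greedy by value/weight ratio, highest first.
Order: B (294/15=19.60) > A (119/20=5.95) > C (59/32=1.84) > D (31/29=1.07)
Fill: take B (15 @ 294) → take A (20 @ 119) → take 8/32 of C → 14.75; 43/43 used.
2 item(s) taken whole; one partial (take 8/32 of C).

2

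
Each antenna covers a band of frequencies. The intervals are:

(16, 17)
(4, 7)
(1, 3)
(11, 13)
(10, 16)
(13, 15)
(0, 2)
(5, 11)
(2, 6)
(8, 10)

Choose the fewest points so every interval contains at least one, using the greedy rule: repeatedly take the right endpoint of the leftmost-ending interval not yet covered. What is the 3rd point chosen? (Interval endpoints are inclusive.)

10

Process intervals by earliest right end; each time one isn't hit yet, stab at its right endpoint.
Sorted: [0,2] [1,3] [2,6] [4,7] [8,10] [5,11] [11,13] [13,15] [10,16] [16,17]
{[0,2],[1,3],[2,6]} hit by 2; {[4,7]} hit by 7; {[8,10],[5,11]} hit by 10; {[11,13],[13,15],[10,16]} hit by 13; {[16,17]} hit by 17.
Points: 2, 7, 10, 13, 17 (5 total).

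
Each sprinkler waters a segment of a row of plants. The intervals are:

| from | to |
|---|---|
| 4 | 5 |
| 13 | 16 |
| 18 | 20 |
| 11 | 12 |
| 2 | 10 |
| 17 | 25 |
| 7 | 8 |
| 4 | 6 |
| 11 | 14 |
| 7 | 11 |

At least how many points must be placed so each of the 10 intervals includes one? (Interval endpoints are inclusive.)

By right end: [4,5]  [4,6]  [7,8]  [2,10]  [7,11]  [11,12]  [11,14]  [13,16]  [18,20]  [17,25]
[4,5] uncovered → point at 5; [7,8] uncovered → point at 8; [11,12] uncovered → point at 12; [13,16] uncovered → point at 16; [18,20] uncovered → point at 20.
Points: 5, 8, 12, 16, 20 (5 total).

5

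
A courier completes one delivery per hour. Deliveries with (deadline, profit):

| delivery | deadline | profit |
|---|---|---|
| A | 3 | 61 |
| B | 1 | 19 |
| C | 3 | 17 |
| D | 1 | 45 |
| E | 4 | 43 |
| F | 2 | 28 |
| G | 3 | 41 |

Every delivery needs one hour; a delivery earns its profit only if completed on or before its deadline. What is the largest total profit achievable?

By profit: A(d3,61), D(d1,45), E(d4,43), G(d3,41), F(d2,28), B(d1,19), C(d3,17)
A→slot 3; D→slot 1; E→slot 4; G→slot 2; F skipped; B skipped; C skipped.
Profit = 45 + 41 + 61 + 43 = 190

190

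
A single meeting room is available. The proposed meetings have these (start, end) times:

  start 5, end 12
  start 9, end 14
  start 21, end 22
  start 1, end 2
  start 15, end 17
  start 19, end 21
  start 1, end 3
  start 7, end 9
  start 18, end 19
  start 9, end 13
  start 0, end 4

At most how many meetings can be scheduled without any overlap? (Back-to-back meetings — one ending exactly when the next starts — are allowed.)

7

By end time: (1,2), (1,3), (0,4), (7,9), (5,12), (9,13), (9,14), (15,17), (18,19), (19,21), (21,22).
Pick (1,2); next start ≥ 2 → (7,9); next start ≥ 9 → (9,13); next start ≥ 13 → (15,17); next start ≥ 17 → (18,19); next start ≥ 19 → (19,21); next start ≥ 21 → (21,22).
Selected 7 meetings.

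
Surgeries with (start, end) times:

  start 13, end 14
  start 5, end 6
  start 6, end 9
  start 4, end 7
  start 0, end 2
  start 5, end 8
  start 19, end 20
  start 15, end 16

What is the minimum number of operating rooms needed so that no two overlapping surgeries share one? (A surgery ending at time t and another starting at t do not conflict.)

3

Count concurrent intervals with a sweep; the peak is the room count.
Events (time:±→running): 0:+→1 2:-→0 4:+→1 5:+→2 5:+→3 … peak 3.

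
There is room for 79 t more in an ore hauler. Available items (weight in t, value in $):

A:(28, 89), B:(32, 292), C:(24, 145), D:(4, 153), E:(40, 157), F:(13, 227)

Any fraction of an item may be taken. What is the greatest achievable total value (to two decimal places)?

840.55

Sort by value per unit weight and fill in that order.
Ratios (sorted): D 38.25, F 17.46, B 9.12, C 6.04, E 3.92, A 3.18
take D (4 @ 153); take F (13 @ 227); take B (32 @ 292); take C (24 @ 145); take 6/40 of E → 23.55. Capacity used 79/79.
Total value = 840.55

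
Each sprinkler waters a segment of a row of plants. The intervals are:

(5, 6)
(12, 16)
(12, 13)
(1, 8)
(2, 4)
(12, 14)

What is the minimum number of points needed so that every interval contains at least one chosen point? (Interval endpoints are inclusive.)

Process intervals by earliest right end; each time one isn't hit yet, stab at its right endpoint.
By right end: [2,4]  [5,6]  [1,8]  [12,13]  [12,14]  [12,16]
[2,4] uncovered → point at 4; [5,6] uncovered → point at 6; [12,13] uncovered → point at 13.
Points: 4, 6, 13 (3 total).

3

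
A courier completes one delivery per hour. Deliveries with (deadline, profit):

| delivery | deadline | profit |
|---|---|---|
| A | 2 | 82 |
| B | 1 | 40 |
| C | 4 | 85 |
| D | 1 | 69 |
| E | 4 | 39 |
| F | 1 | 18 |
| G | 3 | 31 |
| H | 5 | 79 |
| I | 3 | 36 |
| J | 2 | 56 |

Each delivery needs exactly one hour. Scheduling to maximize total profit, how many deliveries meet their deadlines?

5

Take jobs in profit order; each goes to the latest open slot no later than its deadline.
By profit: C(d4,85), A(d2,82), H(d5,79), D(d1,69), J(d2,56), B(d1,40), E(d4,39), I(d3,36), G(d3,31), F(d1,18)
C→slot 4; A→slot 2; H→slot 5; D→slot 1; J skipped; B skipped; E→slot 3; I skipped; G skipped; F skipped.
5 of 10 scheduled.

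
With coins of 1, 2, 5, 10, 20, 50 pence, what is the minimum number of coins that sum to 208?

Greedy: take as many of the largest coin as possible, then repeat with the remainder.
208 = 4×50 + 1×5 + 1×2 + 1×1
Total coins = 4 + 1 + 1 + 1 = 7

7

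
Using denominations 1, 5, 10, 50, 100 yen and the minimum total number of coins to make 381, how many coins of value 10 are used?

Greedy: take as many of the largest coin as possible, then repeat with the remainder.
381 − 3×100→81 − 1×50→31 − 3×10→1 − 1×1→0
Count of 10: 3

3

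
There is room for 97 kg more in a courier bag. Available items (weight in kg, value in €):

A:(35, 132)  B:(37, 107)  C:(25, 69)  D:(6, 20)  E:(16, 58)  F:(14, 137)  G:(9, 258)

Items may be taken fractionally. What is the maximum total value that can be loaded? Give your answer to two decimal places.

Greedy by value/weight ratio, highest first.
Ratios (sorted): G 28.67, F 9.79, A 3.77, E 3.62, D 3.33, B 2.89, C 2.76
take G (9 @ 258); take F (14 @ 137); take A (35 @ 132); take E (16 @ 58); take D (6 @ 20); take 17/37 of B → 49.16. Capacity used 97/97.
Total value = 654.16

654.16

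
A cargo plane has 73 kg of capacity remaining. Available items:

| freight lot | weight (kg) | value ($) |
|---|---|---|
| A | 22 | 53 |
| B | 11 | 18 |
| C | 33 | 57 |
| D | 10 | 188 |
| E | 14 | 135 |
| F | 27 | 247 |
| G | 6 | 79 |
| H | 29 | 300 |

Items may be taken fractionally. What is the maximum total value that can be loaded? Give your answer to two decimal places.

830.07

Sort by value per unit weight and fill in that order.
Ratios (sorted): D 18.80, G 13.17, H 10.34, E 9.64, F 9.15, A 2.41, C 1.73, B 1.64
take D (10 @ 188); take G (6 @ 79); take H (29 @ 300); take E (14 @ 135); take 14/27 of F → 128.07. Capacity used 73/73.
Total value = 830.07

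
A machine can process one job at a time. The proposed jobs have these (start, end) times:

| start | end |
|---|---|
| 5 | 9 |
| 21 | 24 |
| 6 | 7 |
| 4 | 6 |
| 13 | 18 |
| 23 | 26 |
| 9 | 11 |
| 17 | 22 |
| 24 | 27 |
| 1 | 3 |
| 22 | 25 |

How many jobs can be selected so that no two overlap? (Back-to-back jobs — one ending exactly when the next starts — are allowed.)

7

Order by finish time; keep every interval that doesn't clash with the previous kept one.
By end time: (1,3), (4,6), (6,7), (5,9), (9,11), (13,18), (17,22), (21,24), (22,25), (23,26), (24,27).
Pick (1,3); next start ≥ 3 → (4,6); next start ≥ 6 → (6,7); next start ≥ 7 → (9,11); next start ≥ 11 → (13,18); next start ≥ 18 → (21,24); next start ≥ 24 → (24,27).
Selected 7 jobs.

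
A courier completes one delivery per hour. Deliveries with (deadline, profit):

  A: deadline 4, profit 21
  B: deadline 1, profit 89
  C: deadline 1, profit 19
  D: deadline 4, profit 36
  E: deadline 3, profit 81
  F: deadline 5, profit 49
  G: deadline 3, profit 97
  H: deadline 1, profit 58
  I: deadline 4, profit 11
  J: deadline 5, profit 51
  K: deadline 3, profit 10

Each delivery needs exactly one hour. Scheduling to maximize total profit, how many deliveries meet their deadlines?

5

Take jobs in profit order; each goes to the latest open slot no later than its deadline.
Profit order: G=97 B=89 E=81 H=58 J=51 F=49 D=36 A=21 C=19 I=11 K=10
Assign: G→slot 3, B→slot 1, E→slot 2, H skipped, J→slot 5, F→slot 4, D skipped, A skipped, C skipped, I skipped, K skipped.
Slots: [1:B] [2:E] [3:G] [4:F] [5:J]
5 of 11 scheduled.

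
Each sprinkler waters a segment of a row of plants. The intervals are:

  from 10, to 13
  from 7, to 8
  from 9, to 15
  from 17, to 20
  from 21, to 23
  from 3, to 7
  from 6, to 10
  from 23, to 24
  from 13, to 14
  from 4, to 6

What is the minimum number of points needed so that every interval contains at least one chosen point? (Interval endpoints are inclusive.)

5

Sort by right endpoint; whenever an interval is uncovered, place a point at its right end.
By right end: [4,6]  [3,7]  [7,8]  [6,10]  [10,13]  [13,14]  [9,15]  [17,20]  [21,23]  [23,24]
[4,6] uncovered → point at 6; [7,8] uncovered → point at 8; [10,13] uncovered → point at 13; [17,20] uncovered → point at 20; [21,23] uncovered → point at 23.
Points: 6, 8, 13, 20, 23 (5 total).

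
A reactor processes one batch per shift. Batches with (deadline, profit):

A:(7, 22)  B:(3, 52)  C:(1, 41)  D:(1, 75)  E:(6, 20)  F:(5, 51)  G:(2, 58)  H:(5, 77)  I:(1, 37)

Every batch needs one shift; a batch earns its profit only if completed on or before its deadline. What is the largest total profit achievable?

355

Profit order: H=77 D=75 G=58 B=52 F=51 C=41 I=37 A=22 E=20
Assign: H→slot 5, D→slot 1, G→slot 2, B→slot 3, F→slot 4, C skipped, I skipped, A→slot 7, E→slot 6.
Slots: [1:D] [2:G] [3:B] [4:F] [5:H] [6:E] [7:A]
Profit = 75 + 58 + 52 + 51 + 77 + 20 + 22 = 355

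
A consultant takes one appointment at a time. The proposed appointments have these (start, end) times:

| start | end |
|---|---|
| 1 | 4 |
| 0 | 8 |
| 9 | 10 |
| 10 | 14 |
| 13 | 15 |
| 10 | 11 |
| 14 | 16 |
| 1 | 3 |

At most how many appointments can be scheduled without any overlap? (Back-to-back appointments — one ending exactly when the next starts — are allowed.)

Greedy by earliest finish: after sorting by end time, pick each interval compatible with the last pick.
By end time: (1,3), (1,4), (0,8), (9,10), (10,11), (10,14), (13,15), (14,16).
Pick (1,3); next start ≥ 3 → (9,10); next start ≥ 10 → (10,11); next start ≥ 11 → (13,15).
Selected 4 appointments.

4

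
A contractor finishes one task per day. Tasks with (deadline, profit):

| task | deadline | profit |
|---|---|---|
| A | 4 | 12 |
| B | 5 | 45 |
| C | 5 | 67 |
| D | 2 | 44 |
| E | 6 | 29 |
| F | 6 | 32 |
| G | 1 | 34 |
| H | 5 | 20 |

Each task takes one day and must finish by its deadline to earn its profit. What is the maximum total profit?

Profit order: C=67 B=45 D=44 G=34 F=32 E=29 H=20 A=12
Assign: C→slot 5, B→slot 4, D→slot 2, G→slot 1, F→slot 6, E→slot 3, H skipped, A skipped.
Slots: [1:G] [2:D] [3:E] [4:B] [5:C] [6:F]
Profit = 34 + 44 + 29 + 45 + 67 + 32 = 251

251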